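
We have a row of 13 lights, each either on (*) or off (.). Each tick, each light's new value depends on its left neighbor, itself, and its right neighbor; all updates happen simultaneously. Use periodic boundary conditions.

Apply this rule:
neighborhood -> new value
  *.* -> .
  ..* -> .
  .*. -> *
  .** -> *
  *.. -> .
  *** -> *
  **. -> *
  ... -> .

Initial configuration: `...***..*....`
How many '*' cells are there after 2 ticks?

4

tick 1: ...***..*....  (fixed point — unchanged through tick 2)
count of *: 4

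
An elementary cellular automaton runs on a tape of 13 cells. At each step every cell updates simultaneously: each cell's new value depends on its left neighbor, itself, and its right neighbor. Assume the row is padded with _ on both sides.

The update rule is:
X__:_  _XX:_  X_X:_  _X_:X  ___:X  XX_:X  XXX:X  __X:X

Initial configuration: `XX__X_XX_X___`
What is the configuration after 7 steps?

_X_XX__X_X_XX

_X_XX__X_X_XX
XX__X_XX_X__X
_X_XX__X_X_XX  (repeats step 1; period 2)
step 7: _X_XX__X_X_XX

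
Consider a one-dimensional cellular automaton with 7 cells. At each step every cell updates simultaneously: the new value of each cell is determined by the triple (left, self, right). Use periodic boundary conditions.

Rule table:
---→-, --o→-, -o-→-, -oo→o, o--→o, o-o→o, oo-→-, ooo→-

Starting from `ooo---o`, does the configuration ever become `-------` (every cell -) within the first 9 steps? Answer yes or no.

no

---o--o
o---o--
-o---o-
--o---o
o--o---
-o--o--
--o--o-
---o--o  (repeats step 1; period 7)
step 9: o---o--
step 9 is o---o--, still not uniform -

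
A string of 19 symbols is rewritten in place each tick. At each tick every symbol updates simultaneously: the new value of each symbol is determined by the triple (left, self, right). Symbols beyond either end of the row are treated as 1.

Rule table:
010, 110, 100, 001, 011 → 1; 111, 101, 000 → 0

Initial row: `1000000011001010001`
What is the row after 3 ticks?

1100000111111011011
0110001100001011010
0111011110011011010

0111011110011011010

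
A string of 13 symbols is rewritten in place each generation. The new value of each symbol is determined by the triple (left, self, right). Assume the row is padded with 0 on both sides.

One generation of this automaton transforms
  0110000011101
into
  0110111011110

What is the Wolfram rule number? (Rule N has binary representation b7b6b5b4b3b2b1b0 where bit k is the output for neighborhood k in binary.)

position 9: 111 → 1  (bit 7 = 1)
position 2: 110 → 1  (bit 6 = 1)
position 11: 101 → 1  (bit 5 = 1)
position 3: 100 → 0  (bit 4 = 0)
position 1: 011 → 1  (bit 3 = 1)
position 12: 010 → 0  (bit 2 = 0)
position 0: 001 → 0  (bit 1 = 0)
position 4: 000 → 1  (bit 0 = 1)
bits b7..b0 = 11101001 = 233

233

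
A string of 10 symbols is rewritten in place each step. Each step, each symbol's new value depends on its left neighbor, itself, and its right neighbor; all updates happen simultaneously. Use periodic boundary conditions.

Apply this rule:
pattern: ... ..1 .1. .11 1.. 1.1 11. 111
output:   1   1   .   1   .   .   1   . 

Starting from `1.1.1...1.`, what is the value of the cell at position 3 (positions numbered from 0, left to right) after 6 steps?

......11..
11111111.1
.......1.1
.111111...
11....1.11
.1.111..1.
position 3 holds 1

1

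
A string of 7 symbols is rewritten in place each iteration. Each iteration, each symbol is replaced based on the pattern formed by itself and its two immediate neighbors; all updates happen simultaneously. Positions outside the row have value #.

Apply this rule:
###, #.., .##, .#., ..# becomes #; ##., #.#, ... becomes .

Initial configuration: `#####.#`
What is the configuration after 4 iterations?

####..#
###.###
##..###
#.#####

#.#####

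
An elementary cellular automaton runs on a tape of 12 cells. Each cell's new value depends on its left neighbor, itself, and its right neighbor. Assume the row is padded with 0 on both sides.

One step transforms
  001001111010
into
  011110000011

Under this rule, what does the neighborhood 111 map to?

0

At position 6 the neighborhood is 111; the next row has 0 there.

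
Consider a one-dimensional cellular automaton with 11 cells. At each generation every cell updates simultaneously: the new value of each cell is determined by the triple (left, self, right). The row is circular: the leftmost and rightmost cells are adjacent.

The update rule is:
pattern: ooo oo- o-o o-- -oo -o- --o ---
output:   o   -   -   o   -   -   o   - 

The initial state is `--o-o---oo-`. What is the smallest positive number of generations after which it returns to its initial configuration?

2

-o---o-o--o
--o-o---oo-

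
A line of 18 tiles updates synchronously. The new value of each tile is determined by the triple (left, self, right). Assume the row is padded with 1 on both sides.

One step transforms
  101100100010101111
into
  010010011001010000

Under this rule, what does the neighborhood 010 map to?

0

At position 6 the neighborhood is 010; the next row has 0 there.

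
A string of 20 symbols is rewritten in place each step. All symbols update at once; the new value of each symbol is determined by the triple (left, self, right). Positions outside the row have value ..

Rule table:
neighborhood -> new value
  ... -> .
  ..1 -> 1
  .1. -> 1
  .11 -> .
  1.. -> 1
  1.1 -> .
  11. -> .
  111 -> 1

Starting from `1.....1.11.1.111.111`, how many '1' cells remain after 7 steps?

9

11...11....1..1...1.
..1.1..1..111111.111
.11.111111.1111...1.
1....1111...11.1.111
11..1.11.1.1...1..1.
..111....1.11.111111
.1.1.1..11.....1111.
count of 1: 9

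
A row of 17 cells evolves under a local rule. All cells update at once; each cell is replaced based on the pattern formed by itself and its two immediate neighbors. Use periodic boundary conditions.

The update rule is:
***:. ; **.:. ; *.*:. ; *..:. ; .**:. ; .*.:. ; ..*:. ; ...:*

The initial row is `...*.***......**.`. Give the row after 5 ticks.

**.......****....
...*****......**.
**.......****....  (repeats tick 1; period 2)
tick 5: **.......****....

**.......****....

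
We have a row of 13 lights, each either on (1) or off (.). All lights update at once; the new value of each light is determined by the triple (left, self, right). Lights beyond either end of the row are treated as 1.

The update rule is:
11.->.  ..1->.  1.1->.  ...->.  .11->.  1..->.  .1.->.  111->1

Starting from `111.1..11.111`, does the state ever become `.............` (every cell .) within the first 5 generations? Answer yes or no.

yes

11.........11
1...........1
.............
all cells are . at generation 3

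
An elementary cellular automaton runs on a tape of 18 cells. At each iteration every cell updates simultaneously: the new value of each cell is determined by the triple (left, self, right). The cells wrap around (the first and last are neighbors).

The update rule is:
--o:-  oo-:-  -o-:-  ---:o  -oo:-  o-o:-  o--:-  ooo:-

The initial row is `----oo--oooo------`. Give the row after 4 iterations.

ooo----------ooooo
----oooooooo------
ooo----------ooooo  (repeats iteration 1; period 2)
iteration 4: ----oooooooo------

----oooooooo------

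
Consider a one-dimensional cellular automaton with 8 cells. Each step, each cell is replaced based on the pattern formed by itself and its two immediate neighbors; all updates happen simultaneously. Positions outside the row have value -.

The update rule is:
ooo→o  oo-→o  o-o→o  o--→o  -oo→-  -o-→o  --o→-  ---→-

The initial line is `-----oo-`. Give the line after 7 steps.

-------o

------oo
-------o
-------o  (fixed point — unchanged through step 7)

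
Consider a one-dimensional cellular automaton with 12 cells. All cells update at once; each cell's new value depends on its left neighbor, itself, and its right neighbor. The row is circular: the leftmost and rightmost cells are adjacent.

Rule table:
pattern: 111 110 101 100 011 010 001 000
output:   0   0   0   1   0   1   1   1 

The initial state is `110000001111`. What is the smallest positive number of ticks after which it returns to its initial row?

001111110000
110000001111

2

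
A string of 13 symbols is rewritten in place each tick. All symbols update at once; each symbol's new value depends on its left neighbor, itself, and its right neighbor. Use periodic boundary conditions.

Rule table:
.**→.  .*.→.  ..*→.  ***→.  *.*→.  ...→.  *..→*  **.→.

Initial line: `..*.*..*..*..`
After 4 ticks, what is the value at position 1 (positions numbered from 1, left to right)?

.....*..*..*.
......*..*..*
*......*..*..
.*......*..*.
position 1 holds .

.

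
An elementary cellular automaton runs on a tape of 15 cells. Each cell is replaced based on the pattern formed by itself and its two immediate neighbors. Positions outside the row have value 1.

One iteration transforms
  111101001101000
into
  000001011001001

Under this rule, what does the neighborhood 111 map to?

0

At position 0 the neighborhood is 111; the next row has 0 there.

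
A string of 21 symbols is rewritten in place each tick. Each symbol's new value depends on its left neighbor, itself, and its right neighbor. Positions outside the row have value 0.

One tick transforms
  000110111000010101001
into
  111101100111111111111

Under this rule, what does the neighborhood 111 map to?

At position 7 the neighborhood is 111; the next row has 0 there.

0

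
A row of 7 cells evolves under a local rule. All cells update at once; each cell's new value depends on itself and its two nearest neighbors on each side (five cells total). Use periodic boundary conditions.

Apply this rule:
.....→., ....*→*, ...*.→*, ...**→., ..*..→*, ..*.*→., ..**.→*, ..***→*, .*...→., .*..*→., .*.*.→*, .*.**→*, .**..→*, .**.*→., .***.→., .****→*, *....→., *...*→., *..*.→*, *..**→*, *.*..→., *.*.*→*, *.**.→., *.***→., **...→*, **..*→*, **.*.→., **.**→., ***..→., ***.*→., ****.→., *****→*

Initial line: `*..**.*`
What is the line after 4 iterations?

****...
**..*..
*****.*
***....

***....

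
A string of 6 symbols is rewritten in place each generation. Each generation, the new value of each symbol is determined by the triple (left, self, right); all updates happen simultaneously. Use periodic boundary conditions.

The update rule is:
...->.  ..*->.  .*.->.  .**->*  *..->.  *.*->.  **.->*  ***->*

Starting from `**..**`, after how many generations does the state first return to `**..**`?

**..**

1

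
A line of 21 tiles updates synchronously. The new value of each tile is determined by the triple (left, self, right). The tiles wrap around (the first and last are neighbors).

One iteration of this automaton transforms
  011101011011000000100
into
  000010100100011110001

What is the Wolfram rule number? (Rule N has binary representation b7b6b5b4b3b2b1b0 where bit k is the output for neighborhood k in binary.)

33

position 2: 111 → 0  (bit 7 = 0)
position 3: 110 → 0  (bit 6 = 0)
position 4: 101 → 1  (bit 5 = 1)
position 12: 100 → 0  (bit 4 = 0)
position 1: 011 → 0  (bit 3 = 0)
position 5: 010 → 0  (bit 2 = 0)
position 0: 001 → 0  (bit 1 = 0)
position 13: 000 → 1  (bit 0 = 1)
bits b7..b0 = 00100001 = 33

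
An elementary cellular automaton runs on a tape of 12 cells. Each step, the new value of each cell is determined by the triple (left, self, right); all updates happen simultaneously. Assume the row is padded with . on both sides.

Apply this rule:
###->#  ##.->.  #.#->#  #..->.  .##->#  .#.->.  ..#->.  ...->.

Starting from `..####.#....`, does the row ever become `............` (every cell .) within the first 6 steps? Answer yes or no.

yes

..###.#.....
..##.#......
..#.#.......
...#........
............
all cells are . at step 5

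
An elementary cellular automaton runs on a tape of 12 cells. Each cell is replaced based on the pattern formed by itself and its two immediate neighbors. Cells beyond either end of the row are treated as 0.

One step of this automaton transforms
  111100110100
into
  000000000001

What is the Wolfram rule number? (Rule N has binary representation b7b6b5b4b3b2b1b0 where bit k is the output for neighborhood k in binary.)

position 1: 111 → 0  (bit 7 = 0)
position 3: 110 → 0  (bit 6 = 0)
position 8: 101 → 0  (bit 5 = 0)
position 4: 100 → 0  (bit 4 = 0)
position 0: 011 → 0  (bit 3 = 0)
position 9: 010 → 0  (bit 2 = 0)
position 5: 001 → 0  (bit 1 = 0)
position 11: 000 → 1  (bit 0 = 1)
bits b7..b0 = 00000001 = 1

1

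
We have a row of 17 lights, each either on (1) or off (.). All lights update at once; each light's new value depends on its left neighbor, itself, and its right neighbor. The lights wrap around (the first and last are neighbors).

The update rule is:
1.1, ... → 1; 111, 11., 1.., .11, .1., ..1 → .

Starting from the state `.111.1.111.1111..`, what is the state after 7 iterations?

..........1.....1

....1.1...1.....1
.11..1..1...111..
..........1.....1
.11111111...111..
..........1.....1  (repeats iteration 3; period 2)
iteration 7: ..........1.....1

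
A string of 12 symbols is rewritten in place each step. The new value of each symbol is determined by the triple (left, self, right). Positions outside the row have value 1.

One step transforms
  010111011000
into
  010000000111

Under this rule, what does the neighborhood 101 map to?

0

At position 0 the neighborhood is 101; the next row has 0 there.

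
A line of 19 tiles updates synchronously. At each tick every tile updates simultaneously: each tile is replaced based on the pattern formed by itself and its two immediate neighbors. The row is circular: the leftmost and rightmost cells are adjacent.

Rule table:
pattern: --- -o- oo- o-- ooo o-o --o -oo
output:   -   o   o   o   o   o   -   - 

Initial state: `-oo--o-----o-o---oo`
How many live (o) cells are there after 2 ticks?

tick 1: o-oo-oo----oooo---o
tick 2: oo-oo-oo----oooo---
count of o: 10

10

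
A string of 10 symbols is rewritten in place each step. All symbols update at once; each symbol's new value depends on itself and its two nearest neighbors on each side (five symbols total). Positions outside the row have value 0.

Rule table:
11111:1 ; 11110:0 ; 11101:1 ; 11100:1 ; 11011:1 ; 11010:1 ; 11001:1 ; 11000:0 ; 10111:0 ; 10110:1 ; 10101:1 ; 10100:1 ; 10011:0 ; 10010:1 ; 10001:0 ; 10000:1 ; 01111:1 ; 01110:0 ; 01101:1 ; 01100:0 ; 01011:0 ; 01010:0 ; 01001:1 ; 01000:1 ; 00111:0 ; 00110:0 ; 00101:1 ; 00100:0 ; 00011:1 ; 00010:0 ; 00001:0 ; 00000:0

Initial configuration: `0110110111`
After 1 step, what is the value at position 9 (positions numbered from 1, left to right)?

0

1011111001
position 9 holds 0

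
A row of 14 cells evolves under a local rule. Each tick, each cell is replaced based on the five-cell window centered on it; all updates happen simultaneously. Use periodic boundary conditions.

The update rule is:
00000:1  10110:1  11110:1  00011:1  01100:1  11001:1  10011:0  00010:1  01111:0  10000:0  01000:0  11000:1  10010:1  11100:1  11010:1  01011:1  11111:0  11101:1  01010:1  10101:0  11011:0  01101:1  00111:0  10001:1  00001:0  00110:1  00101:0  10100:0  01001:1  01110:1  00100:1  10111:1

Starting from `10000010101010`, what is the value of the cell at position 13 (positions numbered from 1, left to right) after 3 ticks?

0

00010101010101
01101010101010
01110101010101
position 13 holds 0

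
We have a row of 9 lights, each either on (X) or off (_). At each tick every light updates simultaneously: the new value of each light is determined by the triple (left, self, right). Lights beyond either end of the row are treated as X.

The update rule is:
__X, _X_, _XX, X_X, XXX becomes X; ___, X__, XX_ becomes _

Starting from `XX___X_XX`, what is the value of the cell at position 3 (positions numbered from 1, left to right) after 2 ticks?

tick 1: X___XXXXX
tick 2: ___XXXXXX
position 3 holds _

_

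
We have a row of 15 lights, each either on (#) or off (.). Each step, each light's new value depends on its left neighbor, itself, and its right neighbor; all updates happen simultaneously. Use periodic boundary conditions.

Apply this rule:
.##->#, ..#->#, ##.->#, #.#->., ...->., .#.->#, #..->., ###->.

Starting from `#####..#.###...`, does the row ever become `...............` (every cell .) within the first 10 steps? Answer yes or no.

no

#...#.##.#.#..#
#..##.##.#.#.##
#.###.##.#.#.#.
#.#.#.##.#.#.#.
#.#.#.##.#.#.#.  (fixed point — unchanged through step 10)
step 10 is #.#.#.##.#.#.#., still not uniform .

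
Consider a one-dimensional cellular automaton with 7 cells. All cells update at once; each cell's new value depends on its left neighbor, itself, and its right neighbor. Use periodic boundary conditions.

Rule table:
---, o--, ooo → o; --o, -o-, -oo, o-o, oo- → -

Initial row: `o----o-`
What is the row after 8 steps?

-ooo---
--o-ooo
o----o-  (repeats step 0; period 3)
step 8: --o-ooo

--o-ooo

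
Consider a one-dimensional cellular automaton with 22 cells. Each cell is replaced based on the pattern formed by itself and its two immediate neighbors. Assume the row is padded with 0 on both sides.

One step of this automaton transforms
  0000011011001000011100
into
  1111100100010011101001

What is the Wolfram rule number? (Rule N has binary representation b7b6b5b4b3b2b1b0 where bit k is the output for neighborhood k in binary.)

163

position 18: 111 → 1  (bit 7 = 1)
position 6: 110 → 0  (bit 6 = 0)
position 7: 101 → 1  (bit 5 = 1)
position 10: 100 → 0  (bit 4 = 0)
position 5: 011 → 0  (bit 3 = 0)
position 12: 010 → 0  (bit 2 = 0)
position 4: 001 → 1  (bit 1 = 1)
position 0: 000 → 1  (bit 0 = 1)
bits b7..b0 = 10100011 = 163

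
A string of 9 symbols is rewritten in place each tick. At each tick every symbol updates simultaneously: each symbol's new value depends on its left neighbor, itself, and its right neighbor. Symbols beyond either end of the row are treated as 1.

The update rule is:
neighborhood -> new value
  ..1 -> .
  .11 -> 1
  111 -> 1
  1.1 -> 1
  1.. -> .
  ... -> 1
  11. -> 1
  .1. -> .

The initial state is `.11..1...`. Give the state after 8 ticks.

111....1.
111.11..1
111111..1
111111..1  (fixed point — unchanged through tick 8)

111111..1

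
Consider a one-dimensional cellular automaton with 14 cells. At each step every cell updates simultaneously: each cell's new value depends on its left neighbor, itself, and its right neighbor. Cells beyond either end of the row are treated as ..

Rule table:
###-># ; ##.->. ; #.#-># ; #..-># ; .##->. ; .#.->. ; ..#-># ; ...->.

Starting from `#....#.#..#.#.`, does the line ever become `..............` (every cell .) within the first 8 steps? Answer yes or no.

no

.#..#.#.##.#.#
#.##.#.#..#.#.
.#..#.#.##.#.#  (repeats step 1; period 2)
step 8: #.##.#.#..#.#.
step 8 is #.##.#.#..#.#., still not uniform .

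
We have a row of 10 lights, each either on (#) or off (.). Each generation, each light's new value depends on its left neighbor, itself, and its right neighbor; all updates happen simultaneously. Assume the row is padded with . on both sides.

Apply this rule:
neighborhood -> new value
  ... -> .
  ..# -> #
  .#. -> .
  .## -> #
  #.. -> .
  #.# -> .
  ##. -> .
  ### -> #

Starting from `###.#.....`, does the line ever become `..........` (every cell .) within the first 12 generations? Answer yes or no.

##........
#.........
..........
all cells are . at generation 3

yes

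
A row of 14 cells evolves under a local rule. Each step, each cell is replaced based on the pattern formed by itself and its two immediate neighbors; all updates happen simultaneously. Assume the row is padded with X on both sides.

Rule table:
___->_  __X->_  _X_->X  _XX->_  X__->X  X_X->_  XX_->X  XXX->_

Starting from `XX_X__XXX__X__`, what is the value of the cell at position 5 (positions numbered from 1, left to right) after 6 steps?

step 1: _X_XX___XX_XX_
step 2: _X__XX___X__X_
step 3: _XX__XX__XX_X_
step 4: __XX__XX__X_X_
step 5: X__XX__XX_X_X_
step 6: XX__XX__X_X_X_
position 5 holds X

X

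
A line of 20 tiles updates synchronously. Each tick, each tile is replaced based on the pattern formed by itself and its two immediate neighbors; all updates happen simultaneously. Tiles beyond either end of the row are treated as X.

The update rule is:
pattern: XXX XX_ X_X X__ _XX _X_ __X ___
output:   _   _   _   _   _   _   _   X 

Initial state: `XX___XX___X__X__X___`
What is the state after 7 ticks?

___X____X_________X_

tick 1: ___X____X_________X_
tick 2: _X___XX___XXXXXXX___
tick 3: ___X____X_________X_  (repeats tick 1; period 2)
tick 7: ___X____X_________X_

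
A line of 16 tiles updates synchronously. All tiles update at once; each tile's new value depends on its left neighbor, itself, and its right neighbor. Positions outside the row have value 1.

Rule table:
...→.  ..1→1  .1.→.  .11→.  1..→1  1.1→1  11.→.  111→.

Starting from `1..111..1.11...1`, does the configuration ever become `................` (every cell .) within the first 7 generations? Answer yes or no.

no

generation 1: .11...11.1..1.1.
generation 2: 1..1.1..1.11.1.1
generation 3: .11.1.11.1..1.1.
generation 4: 1..1.1..1.11.1.1  (repeats generation 2; period 2)
generation 7: .11.1.11.1..1.1.
generation 7 is .11.1.11.1..1.1., still not uniform .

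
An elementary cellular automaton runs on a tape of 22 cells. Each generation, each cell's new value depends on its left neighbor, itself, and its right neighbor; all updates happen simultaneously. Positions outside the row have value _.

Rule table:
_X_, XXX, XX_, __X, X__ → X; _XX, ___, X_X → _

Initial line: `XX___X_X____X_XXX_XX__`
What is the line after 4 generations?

_XX_XX_XX__XX__XX__XX_
X_X__X__XXX_XXX_XXX_XX
X_XXXXXX_XX__XX__XX__X
X__XXXXX__XXX_XXX_XXXX

X__XXXXX__XXX_XXX_XXXX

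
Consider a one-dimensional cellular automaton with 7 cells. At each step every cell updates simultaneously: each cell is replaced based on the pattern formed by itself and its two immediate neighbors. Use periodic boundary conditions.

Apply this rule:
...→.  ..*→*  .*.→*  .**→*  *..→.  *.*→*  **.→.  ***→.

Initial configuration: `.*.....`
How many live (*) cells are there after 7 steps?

2

step 1: **.....
step 2: *.....*
step 3: .....**
step 4: ....**.
step 5: ...**..
step 6: ..**...
step 7: .**....
count of *: 2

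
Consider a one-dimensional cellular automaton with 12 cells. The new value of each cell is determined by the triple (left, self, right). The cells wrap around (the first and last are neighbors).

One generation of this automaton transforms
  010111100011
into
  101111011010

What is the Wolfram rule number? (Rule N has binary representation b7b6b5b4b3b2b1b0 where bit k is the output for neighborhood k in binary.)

185

position 4: 111 → 1  (bit 7 = 1)
position 6: 110 → 0  (bit 6 = 0)
position 0: 101 → 1  (bit 5 = 1)
position 7: 100 → 1  (bit 4 = 1)
position 3: 011 → 1  (bit 3 = 1)
position 1: 010 → 0  (bit 2 = 0)
position 9: 001 → 0  (bit 1 = 0)
position 8: 000 → 1  (bit 0 = 1)
bits b7..b0 = 10111001 = 185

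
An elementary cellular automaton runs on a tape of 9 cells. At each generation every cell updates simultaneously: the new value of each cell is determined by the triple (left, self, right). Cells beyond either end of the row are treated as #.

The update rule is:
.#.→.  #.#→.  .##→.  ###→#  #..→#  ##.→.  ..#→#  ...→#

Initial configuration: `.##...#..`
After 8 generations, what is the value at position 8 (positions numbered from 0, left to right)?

...###.##
###.#...#
##...###.
#.###.#..
...#...##
###.###.#
##...#...
#.###.###
position 8 holds #

#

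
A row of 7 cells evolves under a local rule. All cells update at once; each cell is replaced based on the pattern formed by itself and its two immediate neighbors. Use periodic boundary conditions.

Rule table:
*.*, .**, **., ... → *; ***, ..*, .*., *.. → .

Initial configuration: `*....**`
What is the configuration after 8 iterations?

.*..*.*

iteration 1: *.**.*.
iteration 2: .****.*
iteration 3: **..**.
iteration 4: **..***
iteration 5: .*..*..
iteration 6: ......*
iteration 7: .****..
iteration 8: .*..*.*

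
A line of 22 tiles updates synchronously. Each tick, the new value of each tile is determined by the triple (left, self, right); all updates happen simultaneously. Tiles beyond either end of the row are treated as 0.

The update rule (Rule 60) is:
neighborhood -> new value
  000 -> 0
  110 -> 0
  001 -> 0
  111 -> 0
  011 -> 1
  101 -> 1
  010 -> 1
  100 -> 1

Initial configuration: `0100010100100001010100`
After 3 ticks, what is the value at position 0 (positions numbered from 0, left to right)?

0

0110011110110001111110
0101010001101001000001
0111111001011101100001
position 0 holds 0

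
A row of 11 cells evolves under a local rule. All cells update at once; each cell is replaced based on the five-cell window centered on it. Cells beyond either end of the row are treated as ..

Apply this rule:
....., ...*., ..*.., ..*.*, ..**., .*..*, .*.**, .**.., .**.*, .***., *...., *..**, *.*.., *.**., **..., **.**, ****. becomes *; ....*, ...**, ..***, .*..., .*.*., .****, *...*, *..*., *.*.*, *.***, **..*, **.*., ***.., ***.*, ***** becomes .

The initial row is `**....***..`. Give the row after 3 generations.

****...*.**
..*.*.*****
.**..*...*.

.**..*...*.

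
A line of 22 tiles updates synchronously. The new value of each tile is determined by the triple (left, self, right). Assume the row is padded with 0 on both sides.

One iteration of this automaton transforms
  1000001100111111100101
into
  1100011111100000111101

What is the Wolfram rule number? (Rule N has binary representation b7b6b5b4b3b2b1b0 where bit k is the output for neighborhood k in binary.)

position 11: 111 → 0  (bit 7 = 0)
position 7: 110 → 1  (bit 6 = 1)
position 20: 101 → 0  (bit 5 = 0)
position 1: 100 → 1  (bit 4 = 1)
position 6: 011 → 1  (bit 3 = 1)
position 0: 010 → 1  (bit 2 = 1)
position 5: 001 → 1  (bit 1 = 1)
position 2: 000 → 0  (bit 0 = 0)
bits b7..b0 = 01011110 = 94

94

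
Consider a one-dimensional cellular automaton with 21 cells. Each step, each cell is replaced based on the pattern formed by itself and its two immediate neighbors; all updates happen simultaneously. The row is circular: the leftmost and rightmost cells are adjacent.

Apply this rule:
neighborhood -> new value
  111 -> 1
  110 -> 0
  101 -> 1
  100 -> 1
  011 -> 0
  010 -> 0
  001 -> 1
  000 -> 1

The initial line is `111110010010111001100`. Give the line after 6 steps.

011101101101010110011
101010010010101001100
010101101101010110011
101010010010101001100  (repeats step 2; period 2)
step 6: 101010010010101001100

101010010010101001100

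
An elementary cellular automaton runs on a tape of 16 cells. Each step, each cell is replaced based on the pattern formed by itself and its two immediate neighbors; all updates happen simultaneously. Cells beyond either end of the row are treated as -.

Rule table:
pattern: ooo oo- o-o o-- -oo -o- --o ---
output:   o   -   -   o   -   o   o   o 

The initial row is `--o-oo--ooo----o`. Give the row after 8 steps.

ooo---oo-o-ooooo
-o-ooo---o--ooo-
oo--o-oooooo-o-o
--ooo--oooo--o-o
oo-o-oo-oo-ooo-o
---o--------o--o
oooooooooooooooo
-oooooooooooooo-

-oooooooooooooo-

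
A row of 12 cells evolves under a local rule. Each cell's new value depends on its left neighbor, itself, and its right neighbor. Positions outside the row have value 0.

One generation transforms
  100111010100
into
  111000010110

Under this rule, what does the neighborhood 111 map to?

At position 4 the neighborhood is 111; the next row has 0 there.

0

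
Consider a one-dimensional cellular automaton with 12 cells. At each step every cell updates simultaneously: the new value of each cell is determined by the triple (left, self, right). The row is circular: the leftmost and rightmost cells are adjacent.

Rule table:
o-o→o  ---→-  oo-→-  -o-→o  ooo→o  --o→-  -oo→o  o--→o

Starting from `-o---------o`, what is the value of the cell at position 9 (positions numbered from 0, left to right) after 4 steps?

-

step 1: ooo--------o
step 2: oo-o-------o
step 3: o-ooo------o
step 4: -ooo-o-----o
position 9 holds -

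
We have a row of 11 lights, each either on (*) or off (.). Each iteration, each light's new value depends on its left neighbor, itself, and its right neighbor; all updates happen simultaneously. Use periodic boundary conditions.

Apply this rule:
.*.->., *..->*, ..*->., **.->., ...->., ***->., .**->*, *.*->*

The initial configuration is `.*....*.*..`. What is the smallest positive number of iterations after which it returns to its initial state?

11

iteration 1: ..*....*.*.
iteration 2: ...*....*.*
iteration 3: *...*....*.
iteration 4: .*...*....*
iteration 5: *.*...*....
iteration 6: .*.*...*...
iteration 7: ..*.*...*..
iteration 8: ...*.*...*.
iteration 9: ....*.*...*
iteration 10: *....*.*...
iteration 11: .*....*.*..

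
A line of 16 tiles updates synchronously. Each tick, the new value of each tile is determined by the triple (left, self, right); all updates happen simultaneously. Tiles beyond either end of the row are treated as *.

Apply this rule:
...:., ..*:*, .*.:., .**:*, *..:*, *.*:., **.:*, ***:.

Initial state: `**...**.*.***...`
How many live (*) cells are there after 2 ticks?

.**.***...*.**.*
.**.*.**.*..**.*
count of *: 9

9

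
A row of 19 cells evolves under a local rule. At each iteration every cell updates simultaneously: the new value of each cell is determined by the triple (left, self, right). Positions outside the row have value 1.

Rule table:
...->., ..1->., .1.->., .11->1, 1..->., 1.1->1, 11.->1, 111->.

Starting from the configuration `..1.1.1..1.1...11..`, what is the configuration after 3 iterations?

iteration 1: ...1.1....1....11..
iteration 2: ....1..........11..
iteration 3: ...............11..

...............11..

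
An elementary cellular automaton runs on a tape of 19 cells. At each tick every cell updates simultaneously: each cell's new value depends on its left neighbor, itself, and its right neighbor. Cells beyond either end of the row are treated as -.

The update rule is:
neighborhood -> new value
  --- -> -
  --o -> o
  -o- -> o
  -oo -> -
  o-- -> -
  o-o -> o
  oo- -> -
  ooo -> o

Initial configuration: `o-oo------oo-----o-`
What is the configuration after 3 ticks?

oo-------o------oo-
--------oo-----o---
-------o------oo---

-------o------oo---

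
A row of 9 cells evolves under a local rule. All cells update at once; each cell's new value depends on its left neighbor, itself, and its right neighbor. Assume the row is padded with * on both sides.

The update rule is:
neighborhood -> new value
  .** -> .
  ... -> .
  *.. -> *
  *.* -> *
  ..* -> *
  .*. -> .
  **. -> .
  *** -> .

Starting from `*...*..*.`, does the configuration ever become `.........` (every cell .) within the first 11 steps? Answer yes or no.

no

.*.*.**.*
*.*.*..*.
.*.*.**.*  (repeats step 1; period 2)
step 11: .*.*.**.*
step 11 is .*.*.**.*, still not uniform .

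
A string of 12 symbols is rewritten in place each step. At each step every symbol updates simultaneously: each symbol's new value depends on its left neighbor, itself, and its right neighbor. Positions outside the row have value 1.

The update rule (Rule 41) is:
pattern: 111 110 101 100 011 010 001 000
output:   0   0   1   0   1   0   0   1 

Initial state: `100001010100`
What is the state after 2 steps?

001000010010

001100101000
001000010010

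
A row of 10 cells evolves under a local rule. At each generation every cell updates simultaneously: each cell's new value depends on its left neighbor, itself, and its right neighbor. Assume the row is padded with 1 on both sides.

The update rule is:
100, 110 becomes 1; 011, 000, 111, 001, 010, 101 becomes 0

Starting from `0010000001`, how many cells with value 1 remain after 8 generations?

4

1001000000
1100100000
0110010000
0011001000
1001100100
1100110010
0110011000
0011001100
count of 1: 4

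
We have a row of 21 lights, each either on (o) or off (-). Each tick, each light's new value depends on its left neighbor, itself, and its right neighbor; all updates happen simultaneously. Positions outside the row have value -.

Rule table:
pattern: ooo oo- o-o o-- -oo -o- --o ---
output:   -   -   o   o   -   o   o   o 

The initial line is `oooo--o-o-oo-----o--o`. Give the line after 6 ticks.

oooo------oo---------

----oooooo--ooooooooo
oooo------oo---------
----oooooo--ooooooooo  (repeats tick 1; period 2)
tick 6: oooo------oo---------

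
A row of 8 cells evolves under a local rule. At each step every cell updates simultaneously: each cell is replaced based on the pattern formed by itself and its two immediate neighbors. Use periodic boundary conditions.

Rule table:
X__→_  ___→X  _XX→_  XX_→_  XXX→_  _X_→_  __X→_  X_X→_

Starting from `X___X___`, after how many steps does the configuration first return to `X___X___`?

__X___X_
X___X___

2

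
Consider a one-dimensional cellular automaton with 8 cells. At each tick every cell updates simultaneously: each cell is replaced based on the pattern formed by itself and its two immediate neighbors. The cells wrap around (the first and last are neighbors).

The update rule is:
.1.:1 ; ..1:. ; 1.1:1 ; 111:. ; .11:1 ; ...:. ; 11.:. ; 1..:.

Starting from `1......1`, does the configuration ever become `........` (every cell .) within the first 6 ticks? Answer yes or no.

no

.......1
.......1  (fixed point — unchanged through tick 6)
tick 6 is .......1, still not uniform .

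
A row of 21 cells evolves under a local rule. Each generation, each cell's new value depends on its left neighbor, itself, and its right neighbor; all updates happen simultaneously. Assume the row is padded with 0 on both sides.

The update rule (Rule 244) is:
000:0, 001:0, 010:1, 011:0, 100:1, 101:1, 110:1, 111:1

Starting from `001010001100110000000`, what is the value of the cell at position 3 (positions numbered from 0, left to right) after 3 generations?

001111000110011000000
000111100011001100000
000011110001100110000
position 3 holds 0

0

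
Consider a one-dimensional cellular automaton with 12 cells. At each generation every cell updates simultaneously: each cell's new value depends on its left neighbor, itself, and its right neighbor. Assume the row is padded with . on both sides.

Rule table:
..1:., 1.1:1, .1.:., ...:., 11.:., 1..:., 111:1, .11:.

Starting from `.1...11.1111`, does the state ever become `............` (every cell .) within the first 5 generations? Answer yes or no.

.......1.11.
........1...
............
all cells are . at generation 3

yes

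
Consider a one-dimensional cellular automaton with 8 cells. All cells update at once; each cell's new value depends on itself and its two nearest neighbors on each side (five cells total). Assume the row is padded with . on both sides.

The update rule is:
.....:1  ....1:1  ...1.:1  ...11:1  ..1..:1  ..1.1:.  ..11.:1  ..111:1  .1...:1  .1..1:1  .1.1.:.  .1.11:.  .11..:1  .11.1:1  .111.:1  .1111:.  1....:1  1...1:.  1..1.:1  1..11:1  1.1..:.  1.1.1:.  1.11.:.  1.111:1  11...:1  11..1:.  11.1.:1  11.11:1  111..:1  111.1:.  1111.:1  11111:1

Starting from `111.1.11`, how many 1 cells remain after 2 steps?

6

11.1...1
111.1.11
count of 1: 6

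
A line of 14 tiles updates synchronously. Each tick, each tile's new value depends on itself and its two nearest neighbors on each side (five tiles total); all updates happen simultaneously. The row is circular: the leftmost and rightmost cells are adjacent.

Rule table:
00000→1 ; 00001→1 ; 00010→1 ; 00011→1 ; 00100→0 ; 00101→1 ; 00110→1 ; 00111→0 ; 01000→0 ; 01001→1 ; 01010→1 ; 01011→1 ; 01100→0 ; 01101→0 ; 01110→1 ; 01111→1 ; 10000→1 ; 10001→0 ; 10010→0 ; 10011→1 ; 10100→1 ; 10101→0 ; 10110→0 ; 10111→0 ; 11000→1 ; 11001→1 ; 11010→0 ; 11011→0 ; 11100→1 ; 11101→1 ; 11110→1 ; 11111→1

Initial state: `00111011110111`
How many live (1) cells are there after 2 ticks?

11011001110011
11000110111101
count of 1: 9

9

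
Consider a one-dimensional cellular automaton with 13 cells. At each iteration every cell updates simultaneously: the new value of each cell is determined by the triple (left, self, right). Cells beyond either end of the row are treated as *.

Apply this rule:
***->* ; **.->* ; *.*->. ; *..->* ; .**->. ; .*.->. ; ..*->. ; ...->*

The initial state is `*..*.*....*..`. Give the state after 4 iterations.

*******..***.

**....***..*.
*****..***...
******..****.
*******..***.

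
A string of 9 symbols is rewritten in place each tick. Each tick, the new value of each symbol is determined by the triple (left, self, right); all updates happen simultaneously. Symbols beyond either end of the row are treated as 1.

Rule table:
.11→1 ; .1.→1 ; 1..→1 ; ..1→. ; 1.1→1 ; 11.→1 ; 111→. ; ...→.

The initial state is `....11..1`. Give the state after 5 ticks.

1...111.1
11..1.111
.11.111..
11111.11.
....11111

....11111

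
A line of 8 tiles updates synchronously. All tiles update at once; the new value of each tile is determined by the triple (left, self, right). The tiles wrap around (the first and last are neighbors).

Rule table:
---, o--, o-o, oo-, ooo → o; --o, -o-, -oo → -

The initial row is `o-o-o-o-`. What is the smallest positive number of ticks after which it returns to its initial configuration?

2

-o-o-o-o
o-o-o-o-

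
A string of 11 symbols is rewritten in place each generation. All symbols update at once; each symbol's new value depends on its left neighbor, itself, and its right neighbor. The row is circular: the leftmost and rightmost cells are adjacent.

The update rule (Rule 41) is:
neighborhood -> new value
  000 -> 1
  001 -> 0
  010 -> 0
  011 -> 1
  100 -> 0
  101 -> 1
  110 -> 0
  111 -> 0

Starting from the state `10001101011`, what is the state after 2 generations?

10010101100

00101010110
10010101100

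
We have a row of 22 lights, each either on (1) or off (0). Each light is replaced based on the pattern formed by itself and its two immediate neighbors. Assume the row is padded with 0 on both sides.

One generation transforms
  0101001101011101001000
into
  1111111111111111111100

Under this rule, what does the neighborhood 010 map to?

At position 1 the neighborhood is 010; the next row has 1 there.

1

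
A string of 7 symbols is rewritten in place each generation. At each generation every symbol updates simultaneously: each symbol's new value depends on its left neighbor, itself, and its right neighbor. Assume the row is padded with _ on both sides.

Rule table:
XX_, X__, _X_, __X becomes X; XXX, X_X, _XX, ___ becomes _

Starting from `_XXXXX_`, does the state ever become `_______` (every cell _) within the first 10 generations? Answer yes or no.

X____XX
XX__X_X
_XXXX_X
X___X_X
XX_XX_X
_X__X_X
XXXXX_X
____X_X
___XX_X
__X_X_X
generation 10 is __X_X_X, still not uniform _

no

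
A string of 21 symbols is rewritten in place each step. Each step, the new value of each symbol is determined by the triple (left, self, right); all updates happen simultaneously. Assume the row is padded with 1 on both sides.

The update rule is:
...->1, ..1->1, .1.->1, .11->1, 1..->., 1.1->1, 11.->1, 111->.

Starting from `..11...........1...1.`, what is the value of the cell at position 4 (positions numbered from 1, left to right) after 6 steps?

1

.111.11111111111.1111
11.111.........111...
.111.1.111111111.1.11
11.11111.......11111.
.111...1.1111111...11
11.1.11111.....1.111.
position 4 holds 1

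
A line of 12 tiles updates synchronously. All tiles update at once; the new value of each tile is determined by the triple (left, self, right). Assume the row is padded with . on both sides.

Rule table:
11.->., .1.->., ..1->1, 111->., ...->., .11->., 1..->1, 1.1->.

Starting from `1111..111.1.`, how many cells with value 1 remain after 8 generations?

generation 1: ....11.....1
generation 2: ...1..1...1.
generation 3: ..1.11.1.1.1
generation 4: .1..........
generation 5: 1.1.........
generation 6: ...1........
generation 7: ..1.1.......
generation 8: .1...1......
count of 1: 2

2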